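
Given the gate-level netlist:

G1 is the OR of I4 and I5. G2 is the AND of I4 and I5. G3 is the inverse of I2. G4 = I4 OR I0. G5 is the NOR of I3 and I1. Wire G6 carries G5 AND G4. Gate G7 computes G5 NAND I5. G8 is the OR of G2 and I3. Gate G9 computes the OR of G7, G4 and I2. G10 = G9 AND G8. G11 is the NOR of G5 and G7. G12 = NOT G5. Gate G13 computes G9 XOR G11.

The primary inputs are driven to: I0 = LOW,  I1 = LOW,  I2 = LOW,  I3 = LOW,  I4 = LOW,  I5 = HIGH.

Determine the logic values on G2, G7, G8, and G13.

G2 = LOW  G7 = LOW  G8 = LOW  G13 = LOW

G2 = I4 AND I5 = LOW AND HIGH = LOW
G4 = I4 OR I0 = LOW OR LOW = LOW
G5 = I3 NOR I1 = LOW NOR LOW = HIGH
G7 = G5 NAND I5 = HIGH NAND HIGH = LOW
G8 = G2 OR I3 = LOW OR LOW = LOW
G9 = G7 OR G4 OR I2 = LOW OR LOW OR LOW = LOW
G11 = G5 NOR G7 = HIGH NOR LOW = LOW
G13 = G9 XOR G11 = LOW XOR LOW = LOW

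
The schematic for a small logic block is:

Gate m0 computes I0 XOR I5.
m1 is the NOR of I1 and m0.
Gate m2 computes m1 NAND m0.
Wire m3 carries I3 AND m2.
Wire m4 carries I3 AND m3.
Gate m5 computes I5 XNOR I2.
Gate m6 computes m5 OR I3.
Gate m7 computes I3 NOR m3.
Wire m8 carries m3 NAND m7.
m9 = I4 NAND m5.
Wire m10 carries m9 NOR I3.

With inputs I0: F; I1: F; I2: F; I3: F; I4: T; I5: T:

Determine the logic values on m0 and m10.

m0 = T; m10 = F

m0 = I0 XOR I5 = F XOR T = T
m5 = I5 XNOR I2 = T XNOR F = F
m9 = I4 NAND m5 = T NAND F = T
m10 = m9 NOR I3 = T NOR F = F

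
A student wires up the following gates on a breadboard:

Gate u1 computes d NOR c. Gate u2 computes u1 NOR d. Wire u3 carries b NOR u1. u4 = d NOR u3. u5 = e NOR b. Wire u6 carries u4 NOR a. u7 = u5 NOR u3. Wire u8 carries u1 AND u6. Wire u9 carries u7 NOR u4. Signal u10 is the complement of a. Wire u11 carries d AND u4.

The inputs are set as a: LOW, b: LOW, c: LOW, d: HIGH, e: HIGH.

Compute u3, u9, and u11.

u3 = HIGH, u9 = HIGH, u11 = LOW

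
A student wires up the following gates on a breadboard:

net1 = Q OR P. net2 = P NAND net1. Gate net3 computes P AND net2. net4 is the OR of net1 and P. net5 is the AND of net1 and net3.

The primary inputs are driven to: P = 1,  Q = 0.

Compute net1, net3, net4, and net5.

net1 = Q OR P = 0 OR 1 = 1
net2 = P NAND net1 = 1 NAND 1 = 0
net3 = P AND net2 = 1 AND 0 = 0
net4 = net1 OR P = 1 OR 1 = 1
net5 = net1 AND net3 = 1 AND 0 = 0

net1 = 1; net3 = 0; net4 = 1; net5 = 0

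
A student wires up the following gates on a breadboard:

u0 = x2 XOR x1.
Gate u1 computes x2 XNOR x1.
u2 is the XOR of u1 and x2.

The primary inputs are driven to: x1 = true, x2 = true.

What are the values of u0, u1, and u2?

u0 = x2 XOR x1 = true XOR true = false
u1 = x2 XNOR x1 = true XNOR true = true
u2 = u1 XOR x2 = true XOR true = false

u0 = false  u1 = true  u2 = false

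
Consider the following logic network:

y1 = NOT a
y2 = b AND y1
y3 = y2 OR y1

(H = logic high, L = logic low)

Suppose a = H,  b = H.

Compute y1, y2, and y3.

y1 = L; y2 = L; y3 = L

y1 = NOT a = NOT H = L
y2 = b AND y1 = H AND L = L
y3 = y2 OR y1 = L OR L = L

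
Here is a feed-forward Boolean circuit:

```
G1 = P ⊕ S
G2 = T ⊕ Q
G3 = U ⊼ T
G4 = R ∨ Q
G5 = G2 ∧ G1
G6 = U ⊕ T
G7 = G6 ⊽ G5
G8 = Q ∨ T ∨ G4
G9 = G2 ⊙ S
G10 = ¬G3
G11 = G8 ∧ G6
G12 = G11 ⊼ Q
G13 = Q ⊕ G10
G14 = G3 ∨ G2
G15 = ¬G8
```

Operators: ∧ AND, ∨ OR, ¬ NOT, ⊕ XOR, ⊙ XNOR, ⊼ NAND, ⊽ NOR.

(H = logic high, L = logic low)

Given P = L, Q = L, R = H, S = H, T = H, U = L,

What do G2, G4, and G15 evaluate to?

G2 = T XOR Q = H XOR L = H
G4 = R OR Q = H OR L = H
G8 = Q OR T OR G4 = L OR H OR H = H
G15 = NOT G8 = NOT H = L

G2 = H  G4 = H  G15 = L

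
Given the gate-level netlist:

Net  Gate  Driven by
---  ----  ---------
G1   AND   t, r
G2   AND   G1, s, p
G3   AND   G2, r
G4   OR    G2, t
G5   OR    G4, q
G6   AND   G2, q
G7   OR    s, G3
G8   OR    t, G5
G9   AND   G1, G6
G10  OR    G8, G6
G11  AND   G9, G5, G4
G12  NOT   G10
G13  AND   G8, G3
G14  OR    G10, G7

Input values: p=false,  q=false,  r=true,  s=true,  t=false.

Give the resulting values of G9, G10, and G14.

G9 = false; G10 = false; G14 = true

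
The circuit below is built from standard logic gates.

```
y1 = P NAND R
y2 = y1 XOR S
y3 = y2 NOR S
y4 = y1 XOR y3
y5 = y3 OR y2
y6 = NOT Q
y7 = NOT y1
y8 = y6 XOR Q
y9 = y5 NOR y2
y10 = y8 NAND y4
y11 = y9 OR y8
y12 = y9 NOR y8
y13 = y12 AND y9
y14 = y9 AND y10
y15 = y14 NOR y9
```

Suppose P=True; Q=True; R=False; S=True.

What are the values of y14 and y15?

y14 = False  y15 = False

y1 = P NAND R = True NAND False = True
y2 = y1 XOR S = True XOR True = False
y3 = y2 NOR S = False NOR True = False
y4 = y1 XOR y3 = True XOR False = True
y5 = y3 OR y2 = False OR False = False
y6 = NOT Q = NOT True = False
y8 = y6 XOR Q = False XOR True = True
y9 = y5 NOR y2 = False NOR False = True
y10 = y8 NAND y4 = True NAND True = False
y14 = y9 AND y10 = True AND False = False
y15 = y14 NOR y9 = False NOR True = False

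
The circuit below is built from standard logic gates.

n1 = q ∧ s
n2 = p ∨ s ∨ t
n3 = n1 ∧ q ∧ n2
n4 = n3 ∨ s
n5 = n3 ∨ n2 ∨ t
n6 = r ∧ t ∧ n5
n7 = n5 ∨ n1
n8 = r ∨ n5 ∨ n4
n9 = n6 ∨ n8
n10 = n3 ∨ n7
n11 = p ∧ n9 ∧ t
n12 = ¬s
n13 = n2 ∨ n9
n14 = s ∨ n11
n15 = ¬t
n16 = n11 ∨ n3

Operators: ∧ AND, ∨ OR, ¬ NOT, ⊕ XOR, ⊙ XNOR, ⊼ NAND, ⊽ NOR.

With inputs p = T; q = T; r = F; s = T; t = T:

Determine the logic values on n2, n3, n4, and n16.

n1 = q AND s = T AND T = T
n2 = p OR s OR t = T OR T OR T = T
n3 = n1 AND q AND n2 = T AND T AND T = T
n4 = n3 OR s = T OR T = T
n5 = n3 OR n2 OR t = T OR T OR T = T
n6 = r AND t AND n5 = F AND T AND T = F
n8 = r OR n5 OR n4 = F OR T OR T = T
n9 = n6 OR n8 = F OR T = T
n11 = p AND n9 AND t = T AND T AND T = T
n16 = n11 OR n3 = T OR T = T

n2 = T  n3 = T  n4 = T  n16 = T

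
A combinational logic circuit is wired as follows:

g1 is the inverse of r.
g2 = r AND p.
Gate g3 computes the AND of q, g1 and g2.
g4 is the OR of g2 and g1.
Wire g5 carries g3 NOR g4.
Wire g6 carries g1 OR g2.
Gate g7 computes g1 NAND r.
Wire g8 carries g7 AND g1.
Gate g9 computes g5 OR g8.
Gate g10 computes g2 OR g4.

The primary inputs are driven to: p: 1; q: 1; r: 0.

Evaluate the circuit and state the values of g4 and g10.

g4 = 1, g10 = 1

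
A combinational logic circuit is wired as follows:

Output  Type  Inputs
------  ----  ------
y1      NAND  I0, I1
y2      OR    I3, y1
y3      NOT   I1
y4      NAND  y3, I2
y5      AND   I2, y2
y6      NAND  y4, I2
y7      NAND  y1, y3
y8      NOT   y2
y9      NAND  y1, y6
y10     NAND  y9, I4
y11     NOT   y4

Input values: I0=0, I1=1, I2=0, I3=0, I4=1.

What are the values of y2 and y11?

y2 = 1, y11 = 0

y1 = I0 NAND I1 = 0 NAND 1 = 1
y2 = I3 OR y1 = 0 OR 1 = 1
y3 = NOT I1 = NOT 1 = 0
y4 = y3 NAND I2 = 0 NAND 0 = 1
y11 = NOT y4 = NOT 1 = 0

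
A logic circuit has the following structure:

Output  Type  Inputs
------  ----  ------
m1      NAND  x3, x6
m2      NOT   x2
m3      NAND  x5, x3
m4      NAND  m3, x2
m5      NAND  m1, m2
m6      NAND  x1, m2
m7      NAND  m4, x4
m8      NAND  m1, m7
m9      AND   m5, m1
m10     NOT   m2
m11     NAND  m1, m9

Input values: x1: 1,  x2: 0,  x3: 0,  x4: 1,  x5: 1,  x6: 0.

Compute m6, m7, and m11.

m6 = 0, m7 = 0, m11 = 1

m1 = x3 NAND x6 = 0 NAND 0 = 1
m2 = NOT x2 = NOT 0 = 1
m3 = x5 NAND x3 = 1 NAND 0 = 1
m4 = m3 NAND x2 = 1 NAND 0 = 1
m5 = m1 NAND m2 = 1 NAND 1 = 0
m6 = x1 NAND m2 = 1 NAND 1 = 0
m7 = m4 NAND x4 = 1 NAND 1 = 0
m9 = m5 AND m1 = 0 AND 1 = 0
m11 = m1 NAND m9 = 1 NAND 0 = 1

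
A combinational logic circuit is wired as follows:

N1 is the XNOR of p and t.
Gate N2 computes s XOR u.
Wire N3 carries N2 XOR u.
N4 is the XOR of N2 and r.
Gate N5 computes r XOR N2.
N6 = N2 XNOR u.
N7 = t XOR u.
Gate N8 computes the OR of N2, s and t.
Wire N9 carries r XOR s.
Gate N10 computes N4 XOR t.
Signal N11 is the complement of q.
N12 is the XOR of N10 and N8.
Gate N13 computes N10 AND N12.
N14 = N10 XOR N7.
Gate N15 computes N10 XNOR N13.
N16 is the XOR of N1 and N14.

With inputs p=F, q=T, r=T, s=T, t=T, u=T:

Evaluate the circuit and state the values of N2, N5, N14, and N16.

N2 = F, N5 = T, N14 = F, N16 = F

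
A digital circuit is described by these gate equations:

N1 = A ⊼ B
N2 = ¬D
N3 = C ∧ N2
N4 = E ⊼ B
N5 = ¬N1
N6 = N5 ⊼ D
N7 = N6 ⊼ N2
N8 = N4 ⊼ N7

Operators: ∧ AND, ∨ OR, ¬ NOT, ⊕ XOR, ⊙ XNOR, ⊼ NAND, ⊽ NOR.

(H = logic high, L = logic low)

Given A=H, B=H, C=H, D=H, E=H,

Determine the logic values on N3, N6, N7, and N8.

N1 = A NAND B = H NAND H = L
N2 = NOT D = NOT H = L
N3 = C AND N2 = H AND L = L
N4 = E NAND B = H NAND H = L
N5 = NOT N1 = NOT L = H
N6 = N5 NAND D = H NAND H = L
N7 = N6 NAND N2 = L NAND L = H
N8 = N4 NAND N7 = L NAND H = H

N3 = L  N6 = L  N7 = H  N8 = H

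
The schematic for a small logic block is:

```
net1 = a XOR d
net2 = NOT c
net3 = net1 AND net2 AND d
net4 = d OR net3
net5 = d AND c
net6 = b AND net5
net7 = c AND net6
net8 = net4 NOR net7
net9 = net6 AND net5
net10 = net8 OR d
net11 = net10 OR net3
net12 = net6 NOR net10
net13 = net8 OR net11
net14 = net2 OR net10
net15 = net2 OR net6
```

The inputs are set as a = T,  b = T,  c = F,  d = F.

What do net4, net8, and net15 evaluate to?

net4 = F  net8 = T  net15 = T

net1 = a XOR d = T XOR F = T
net2 = NOT c = NOT F = T
net3 = net1 AND net2 AND d = T AND T AND F = F
net4 = d OR net3 = F OR F = F
net5 = d AND c = F AND F = F
net6 = b AND net5 = T AND F = F
net7 = c AND net6 = F AND F = F
net8 = net4 NOR net7 = F NOR F = T
net15 = net2 OR net6 = T OR F = T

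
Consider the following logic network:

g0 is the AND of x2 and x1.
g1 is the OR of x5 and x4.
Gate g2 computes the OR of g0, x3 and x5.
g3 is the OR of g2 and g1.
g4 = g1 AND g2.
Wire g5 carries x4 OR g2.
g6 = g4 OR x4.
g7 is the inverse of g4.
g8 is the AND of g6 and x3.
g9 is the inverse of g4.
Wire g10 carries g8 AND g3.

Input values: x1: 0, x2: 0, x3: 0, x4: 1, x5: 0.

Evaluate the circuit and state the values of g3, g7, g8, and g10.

g3 = 1, g7 = 1, g8 = 0, g10 = 0

g0 = x2 AND x1 = 0 AND 0 = 0
g1 = x5 OR x4 = 0 OR 1 = 1
g2 = g0 OR x3 OR x5 = 0 OR 0 OR 0 = 0
g3 = g2 OR g1 = 0 OR 1 = 1
g4 = g1 AND g2 = 1 AND 0 = 0
g6 = g4 OR x4 = 0 OR 1 = 1
g7 = NOT g4 = NOT 0 = 1
g8 = g6 AND x3 = 1 AND 0 = 0
g10 = g8 AND g3 = 0 AND 1 = 0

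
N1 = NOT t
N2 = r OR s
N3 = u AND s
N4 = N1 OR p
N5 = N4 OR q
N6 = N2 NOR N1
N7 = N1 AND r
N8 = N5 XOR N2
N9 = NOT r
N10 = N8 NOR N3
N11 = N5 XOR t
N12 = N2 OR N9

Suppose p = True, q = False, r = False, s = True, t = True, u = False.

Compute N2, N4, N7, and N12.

N2 = True, N4 = True, N7 = False, N12 = True

N1 = NOT t = NOT True = False
N2 = r OR s = False OR True = True
N4 = N1 OR p = False OR True = True
N7 = N1 AND r = False AND False = False
N9 = NOT r = NOT False = True
N12 = N2 OR N9 = True OR True = True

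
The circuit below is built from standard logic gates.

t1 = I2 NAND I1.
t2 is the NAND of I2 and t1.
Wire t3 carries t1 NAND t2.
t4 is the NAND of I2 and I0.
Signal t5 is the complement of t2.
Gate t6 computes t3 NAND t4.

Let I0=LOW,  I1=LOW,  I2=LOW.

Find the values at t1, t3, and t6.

t1 = HIGH, t3 = LOW, t6 = HIGH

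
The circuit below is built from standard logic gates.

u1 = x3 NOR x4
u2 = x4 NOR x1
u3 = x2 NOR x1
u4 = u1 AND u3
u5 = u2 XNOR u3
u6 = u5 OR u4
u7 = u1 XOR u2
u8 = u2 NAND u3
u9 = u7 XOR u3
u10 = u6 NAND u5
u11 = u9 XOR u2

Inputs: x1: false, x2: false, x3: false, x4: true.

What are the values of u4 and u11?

u4 = false  u11 = true

u1 = x3 NOR x4 = false NOR true = false
u2 = x4 NOR x1 = true NOR false = false
u3 = x2 NOR x1 = false NOR false = true
u4 = u1 AND u3 = false AND true = false
u7 = u1 XOR u2 = false XOR false = false
u9 = u7 XOR u3 = false XOR true = true
u11 = u9 XOR u2 = true XOR false = true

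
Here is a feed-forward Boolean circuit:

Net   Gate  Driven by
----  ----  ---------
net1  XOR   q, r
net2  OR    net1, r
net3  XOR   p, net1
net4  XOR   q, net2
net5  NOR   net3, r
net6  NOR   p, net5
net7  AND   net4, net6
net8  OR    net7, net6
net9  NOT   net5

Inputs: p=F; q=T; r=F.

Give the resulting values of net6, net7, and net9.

net6 = T, net7 = F, net9 = T

net1 = q XOR r = T XOR F = T
net2 = net1 OR r = T OR F = T
net3 = p XOR net1 = F XOR T = T
net4 = q XOR net2 = T XOR T = F
net5 = net3 NOR r = T NOR F = F
net6 = p NOR net5 = F NOR F = T
net7 = net4 AND net6 = F AND T = F
net9 = NOT net5 = NOT F = T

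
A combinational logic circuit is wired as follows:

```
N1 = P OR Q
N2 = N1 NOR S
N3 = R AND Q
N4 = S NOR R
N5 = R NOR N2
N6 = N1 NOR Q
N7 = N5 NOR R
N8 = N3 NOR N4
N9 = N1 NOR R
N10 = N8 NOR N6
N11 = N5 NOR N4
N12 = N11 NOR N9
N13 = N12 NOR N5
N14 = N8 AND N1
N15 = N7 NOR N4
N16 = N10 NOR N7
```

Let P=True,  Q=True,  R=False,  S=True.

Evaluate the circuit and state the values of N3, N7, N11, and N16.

N1 = P OR Q = True OR True = True
N2 = N1 NOR S = True NOR True = False
N3 = R AND Q = False AND True = False
N4 = S NOR R = True NOR False = False
N5 = R NOR N2 = False NOR False = True
N6 = N1 NOR Q = True NOR True = False
N7 = N5 NOR R = True NOR False = False
N8 = N3 NOR N4 = False NOR False = True
N10 = N8 NOR N6 = True NOR False = False
N11 = N5 NOR N4 = True NOR False = False
N16 = N10 NOR N7 = False NOR False = True

N3 = False, N7 = False, N11 = False, N16 = True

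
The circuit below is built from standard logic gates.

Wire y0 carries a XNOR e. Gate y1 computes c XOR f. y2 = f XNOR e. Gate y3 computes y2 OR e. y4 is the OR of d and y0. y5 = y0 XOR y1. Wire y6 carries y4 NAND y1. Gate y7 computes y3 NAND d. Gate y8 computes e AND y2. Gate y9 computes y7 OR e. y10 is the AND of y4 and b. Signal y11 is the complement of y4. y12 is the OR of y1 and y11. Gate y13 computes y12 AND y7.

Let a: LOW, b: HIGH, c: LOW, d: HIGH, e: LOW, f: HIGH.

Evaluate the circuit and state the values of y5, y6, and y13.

y5 = LOW  y6 = LOW  y13 = HIGH

y0 = a XNOR e = LOW XNOR LOW = HIGH
y1 = c XOR f = LOW XOR HIGH = HIGH
y2 = f XNOR e = HIGH XNOR LOW = LOW
y3 = y2 OR e = LOW OR LOW = LOW
y4 = d OR y0 = HIGH OR HIGH = HIGH
y5 = y0 XOR y1 = HIGH XOR HIGH = LOW
y6 = y4 NAND y1 = HIGH NAND HIGH = LOW
y7 = y3 NAND d = LOW NAND HIGH = HIGH
y11 = NOT y4 = NOT HIGH = LOW
y12 = y1 OR y11 = HIGH OR LOW = HIGH
y13 = y12 AND y7 = HIGH AND HIGH = HIGH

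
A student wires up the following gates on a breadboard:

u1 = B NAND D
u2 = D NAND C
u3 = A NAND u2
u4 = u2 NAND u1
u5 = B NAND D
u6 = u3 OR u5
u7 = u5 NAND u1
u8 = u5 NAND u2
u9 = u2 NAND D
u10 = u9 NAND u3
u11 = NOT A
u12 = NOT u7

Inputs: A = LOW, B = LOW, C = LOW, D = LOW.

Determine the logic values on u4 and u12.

u4 = LOW, u12 = HIGH

u1 = B NAND D = LOW NAND LOW = HIGH
u2 = D NAND C = LOW NAND LOW = HIGH
u4 = u2 NAND u1 = HIGH NAND HIGH = LOW
u5 = B NAND D = LOW NAND LOW = HIGH
u7 = u5 NAND u1 = HIGH NAND HIGH = LOW
u12 = NOT u7 = NOT LOW = HIGH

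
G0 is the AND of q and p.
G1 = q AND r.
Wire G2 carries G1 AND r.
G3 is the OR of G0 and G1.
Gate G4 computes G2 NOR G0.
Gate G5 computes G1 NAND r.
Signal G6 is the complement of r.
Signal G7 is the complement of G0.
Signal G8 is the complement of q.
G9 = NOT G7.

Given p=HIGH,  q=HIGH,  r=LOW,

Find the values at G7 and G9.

G0 = q AND p = HIGH AND HIGH = HIGH
G7 = NOT G0 = NOT HIGH = LOW
G9 = NOT G7 = NOT LOW = HIGH

G7 = LOW, G9 = HIGH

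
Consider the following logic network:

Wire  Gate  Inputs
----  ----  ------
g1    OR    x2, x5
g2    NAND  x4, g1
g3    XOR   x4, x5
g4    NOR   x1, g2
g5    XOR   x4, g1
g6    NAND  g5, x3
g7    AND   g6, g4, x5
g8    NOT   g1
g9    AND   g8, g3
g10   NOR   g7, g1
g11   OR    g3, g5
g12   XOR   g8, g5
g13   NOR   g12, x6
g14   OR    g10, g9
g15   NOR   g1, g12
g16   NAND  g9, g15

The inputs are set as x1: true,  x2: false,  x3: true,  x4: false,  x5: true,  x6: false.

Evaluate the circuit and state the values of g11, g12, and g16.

g11 = true  g12 = true  g16 = true

g1 = x2 OR x5 = false OR true = true
g3 = x4 XOR x5 = false XOR true = true
g5 = x4 XOR g1 = false XOR true = true
g8 = NOT g1 = NOT true = false
g9 = g8 AND g3 = false AND true = false
g11 = g3 OR g5 = true OR true = true
g12 = g8 XOR g5 = false XOR true = true
g15 = g1 NOR g12 = true NOR true = false
g16 = g9 NAND g15 = false NAND false = true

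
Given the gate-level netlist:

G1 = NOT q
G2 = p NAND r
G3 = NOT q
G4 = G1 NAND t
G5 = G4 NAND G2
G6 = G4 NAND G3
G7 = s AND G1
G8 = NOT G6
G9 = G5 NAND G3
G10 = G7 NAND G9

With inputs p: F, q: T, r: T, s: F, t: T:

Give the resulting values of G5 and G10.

G5 = F, G10 = T

G1 = NOT q = NOT T = F
G2 = p NAND r = F NAND T = T
G3 = NOT q = NOT T = F
G4 = G1 NAND t = F NAND T = T
G5 = G4 NAND G2 = T NAND T = F
G7 = s AND G1 = F AND F = F
G9 = G5 NAND G3 = F NAND F = T
G10 = G7 NAND G9 = F NAND T = T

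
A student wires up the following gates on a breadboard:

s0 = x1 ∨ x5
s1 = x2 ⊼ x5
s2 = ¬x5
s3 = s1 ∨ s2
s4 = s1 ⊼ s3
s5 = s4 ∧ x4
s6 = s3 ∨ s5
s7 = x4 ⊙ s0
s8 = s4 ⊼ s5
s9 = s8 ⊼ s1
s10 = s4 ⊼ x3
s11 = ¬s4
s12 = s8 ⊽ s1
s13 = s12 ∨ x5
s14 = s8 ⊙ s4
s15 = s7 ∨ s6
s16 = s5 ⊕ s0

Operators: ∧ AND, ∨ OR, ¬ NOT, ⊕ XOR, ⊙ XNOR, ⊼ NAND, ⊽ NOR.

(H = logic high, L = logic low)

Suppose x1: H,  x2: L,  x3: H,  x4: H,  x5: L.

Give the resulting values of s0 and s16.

s0 = H, s16 = H

s0 = x1 OR x5 = H OR L = H
s1 = x2 NAND x5 = L NAND L = H
s2 = NOT x5 = NOT L = H
s3 = s1 OR s2 = H OR H = H
s4 = s1 NAND s3 = H NAND H = L
s5 = s4 AND x4 = L AND H = L
s16 = s5 XOR s0 = L XOR H = H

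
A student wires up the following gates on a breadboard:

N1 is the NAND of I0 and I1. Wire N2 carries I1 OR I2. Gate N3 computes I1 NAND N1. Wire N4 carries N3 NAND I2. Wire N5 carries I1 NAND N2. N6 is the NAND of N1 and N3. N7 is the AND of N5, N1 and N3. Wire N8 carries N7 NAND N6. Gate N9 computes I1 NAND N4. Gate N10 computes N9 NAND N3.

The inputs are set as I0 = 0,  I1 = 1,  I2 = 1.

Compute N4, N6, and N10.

N4 = 1, N6 = 1, N10 = 1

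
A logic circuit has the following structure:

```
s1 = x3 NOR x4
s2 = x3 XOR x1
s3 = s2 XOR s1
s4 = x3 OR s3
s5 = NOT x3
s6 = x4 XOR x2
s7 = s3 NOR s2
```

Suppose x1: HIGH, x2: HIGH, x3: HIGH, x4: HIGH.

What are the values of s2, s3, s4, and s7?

s1 = x3 NOR x4 = HIGH NOR HIGH = LOW
s2 = x3 XOR x1 = HIGH XOR HIGH = LOW
s3 = s2 XOR s1 = LOW XOR LOW = LOW
s4 = x3 OR s3 = HIGH OR LOW = HIGH
s7 = s3 NOR s2 = LOW NOR LOW = HIGH

s2 = LOW  s3 = LOW  s4 = HIGH  s7 = HIGH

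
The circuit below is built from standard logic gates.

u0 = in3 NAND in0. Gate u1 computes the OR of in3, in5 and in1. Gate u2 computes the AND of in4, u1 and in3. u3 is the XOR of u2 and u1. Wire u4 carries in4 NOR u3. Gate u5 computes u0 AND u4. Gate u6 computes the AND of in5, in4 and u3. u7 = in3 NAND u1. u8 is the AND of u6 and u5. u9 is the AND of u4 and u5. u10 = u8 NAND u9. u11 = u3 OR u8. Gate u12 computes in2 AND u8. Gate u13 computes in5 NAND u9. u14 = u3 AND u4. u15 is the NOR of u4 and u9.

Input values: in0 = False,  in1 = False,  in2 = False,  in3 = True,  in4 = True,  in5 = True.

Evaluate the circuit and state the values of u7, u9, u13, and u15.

u7 = False; u9 = False; u13 = True; u15 = True

u0 = in3 NAND in0 = True NAND False = True
u1 = in3 OR in5 OR in1 = True OR True OR False = True
u2 = in4 AND u1 AND in3 = True AND True AND True = True
u3 = u2 XOR u1 = True XOR True = False
u4 = in4 NOR u3 = True NOR False = False
u5 = u0 AND u4 = True AND False = False
u7 = in3 NAND u1 = True NAND True = False
u9 = u4 AND u5 = False AND False = False
u13 = in5 NAND u9 = True NAND False = True
u15 = u4 NOR u9 = False NOR False = True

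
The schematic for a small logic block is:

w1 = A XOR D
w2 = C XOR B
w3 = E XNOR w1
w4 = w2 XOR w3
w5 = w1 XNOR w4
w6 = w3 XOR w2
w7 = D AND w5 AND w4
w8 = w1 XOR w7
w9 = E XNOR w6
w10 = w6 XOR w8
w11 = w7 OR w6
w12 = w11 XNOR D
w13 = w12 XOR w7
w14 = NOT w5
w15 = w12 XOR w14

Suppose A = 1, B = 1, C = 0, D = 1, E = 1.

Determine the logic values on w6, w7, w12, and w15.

w6 = 1; w7 = 0; w12 = 1; w15 = 0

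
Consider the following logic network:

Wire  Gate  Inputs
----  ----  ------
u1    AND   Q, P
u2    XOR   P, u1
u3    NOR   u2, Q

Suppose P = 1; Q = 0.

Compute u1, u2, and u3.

u1 = 0, u2 = 1, u3 = 0

u1 = Q AND P = 0 AND 1 = 0
u2 = P XOR u1 = 1 XOR 0 = 1
u3 = u2 NOR Q = 1 NOR 0 = 0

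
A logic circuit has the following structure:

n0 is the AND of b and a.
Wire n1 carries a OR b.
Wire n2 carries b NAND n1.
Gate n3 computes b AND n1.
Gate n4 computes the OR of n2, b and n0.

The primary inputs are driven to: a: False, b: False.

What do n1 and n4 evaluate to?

n0 = b AND a = False AND False = False
n1 = a OR b = False OR False = False
n2 = b NAND n1 = False NAND False = True
n4 = n2 OR b OR n0 = True OR False OR False = True

n1 = False, n4 = True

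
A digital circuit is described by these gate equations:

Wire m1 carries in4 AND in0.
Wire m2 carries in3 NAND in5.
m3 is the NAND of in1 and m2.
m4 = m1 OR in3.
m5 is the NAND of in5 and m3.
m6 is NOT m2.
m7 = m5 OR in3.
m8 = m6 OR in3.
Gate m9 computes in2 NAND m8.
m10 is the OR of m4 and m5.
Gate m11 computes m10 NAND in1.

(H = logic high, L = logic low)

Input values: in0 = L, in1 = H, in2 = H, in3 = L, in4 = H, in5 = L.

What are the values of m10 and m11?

m1 = in4 AND in0 = H AND L = L
m2 = in3 NAND in5 = L NAND L = H
m3 = in1 NAND m2 = H NAND H = L
m4 = m1 OR in3 = L OR L = L
m5 = in5 NAND m3 = L NAND L = H
m10 = m4 OR m5 = L OR H = H
m11 = m10 NAND in1 = H NAND H = L

m10 = H; m11 = L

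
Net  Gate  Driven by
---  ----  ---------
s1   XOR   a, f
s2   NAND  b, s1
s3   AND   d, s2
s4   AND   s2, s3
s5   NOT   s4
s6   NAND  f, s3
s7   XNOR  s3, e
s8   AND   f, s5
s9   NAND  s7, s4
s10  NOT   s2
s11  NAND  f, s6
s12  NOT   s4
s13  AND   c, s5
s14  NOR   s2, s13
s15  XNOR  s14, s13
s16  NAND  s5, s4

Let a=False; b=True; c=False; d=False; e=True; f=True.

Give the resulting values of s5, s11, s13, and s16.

s5 = True; s11 = False; s13 = False; s16 = True

s1 = a XOR f = False XOR True = True
s2 = b NAND s1 = True NAND True = False
s3 = d AND s2 = False AND False = False
s4 = s2 AND s3 = False AND False = False
s5 = NOT s4 = NOT False = True
s6 = f NAND s3 = True NAND False = True
s11 = f NAND s6 = True NAND True = False
s13 = c AND s5 = False AND True = False
s16 = s5 NAND s4 = True NAND False = True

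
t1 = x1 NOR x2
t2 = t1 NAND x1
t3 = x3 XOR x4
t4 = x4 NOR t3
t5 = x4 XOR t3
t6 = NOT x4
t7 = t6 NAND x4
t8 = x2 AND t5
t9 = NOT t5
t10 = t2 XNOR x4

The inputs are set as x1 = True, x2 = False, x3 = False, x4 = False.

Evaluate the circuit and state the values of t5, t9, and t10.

t5 = False, t9 = True, t10 = False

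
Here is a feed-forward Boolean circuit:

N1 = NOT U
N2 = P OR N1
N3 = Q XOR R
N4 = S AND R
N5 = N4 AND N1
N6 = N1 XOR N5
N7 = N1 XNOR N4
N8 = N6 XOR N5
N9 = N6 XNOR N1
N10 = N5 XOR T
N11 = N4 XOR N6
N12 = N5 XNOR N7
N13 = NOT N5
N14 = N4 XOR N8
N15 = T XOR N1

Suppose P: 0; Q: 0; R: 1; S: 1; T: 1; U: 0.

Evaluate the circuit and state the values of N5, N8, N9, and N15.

N5 = 1; N8 = 1; N9 = 0; N15 = 0

N1 = NOT U = NOT 0 = 1
N4 = S AND R = 1 AND 1 = 1
N5 = N4 AND N1 = 1 AND 1 = 1
N6 = N1 XOR N5 = 1 XOR 1 = 0
N8 = N6 XOR N5 = 0 XOR 1 = 1
N9 = N6 XNOR N1 = 0 XNOR 1 = 0
N15 = T XOR N1 = 1 XOR 1 = 0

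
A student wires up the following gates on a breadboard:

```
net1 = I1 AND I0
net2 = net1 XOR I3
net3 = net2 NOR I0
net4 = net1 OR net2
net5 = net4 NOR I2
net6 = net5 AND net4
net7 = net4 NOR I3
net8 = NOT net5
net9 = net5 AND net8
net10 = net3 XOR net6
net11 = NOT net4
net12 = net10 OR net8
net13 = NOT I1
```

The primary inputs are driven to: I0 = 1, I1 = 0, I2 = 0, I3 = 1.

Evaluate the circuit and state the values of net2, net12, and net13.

net1 = I1 AND I0 = 0 AND 1 = 0
net2 = net1 XOR I3 = 0 XOR 1 = 1
net3 = net2 NOR I0 = 1 NOR 1 = 0
net4 = net1 OR net2 = 0 OR 1 = 1
net5 = net4 NOR I2 = 1 NOR 0 = 0
net6 = net5 AND net4 = 0 AND 1 = 0
net8 = NOT net5 = NOT 0 = 1
net10 = net3 XOR net6 = 0 XOR 0 = 0
net12 = net10 OR net8 = 0 OR 1 = 1
net13 = NOT I1 = NOT 0 = 1

net2 = 1  net12 = 1  net13 = 1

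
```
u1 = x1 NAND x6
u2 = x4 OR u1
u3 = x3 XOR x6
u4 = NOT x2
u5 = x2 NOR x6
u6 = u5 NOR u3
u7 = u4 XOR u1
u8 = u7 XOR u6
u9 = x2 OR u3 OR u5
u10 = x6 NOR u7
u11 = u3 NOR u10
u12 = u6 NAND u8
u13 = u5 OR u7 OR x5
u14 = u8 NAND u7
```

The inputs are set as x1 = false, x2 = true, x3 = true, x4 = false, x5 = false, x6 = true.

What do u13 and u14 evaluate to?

u13 = true, u14 = true

u1 = x1 NAND x6 = false NAND true = true
u3 = x3 XOR x6 = true XOR true = false
u4 = NOT x2 = NOT true = false
u5 = x2 NOR x6 = true NOR true = false
u6 = u5 NOR u3 = false NOR false = true
u7 = u4 XOR u1 = false XOR true = true
u8 = u7 XOR u6 = true XOR true = false
u13 = u5 OR u7 OR x5 = false OR true OR false = true
u14 = u8 NAND u7 = false NAND true = true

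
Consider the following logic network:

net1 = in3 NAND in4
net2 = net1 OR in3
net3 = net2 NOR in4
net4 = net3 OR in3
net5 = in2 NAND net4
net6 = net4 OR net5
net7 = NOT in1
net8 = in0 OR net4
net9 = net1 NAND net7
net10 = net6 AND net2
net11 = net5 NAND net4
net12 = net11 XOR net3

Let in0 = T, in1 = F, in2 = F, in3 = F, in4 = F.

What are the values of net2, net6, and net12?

net2 = T, net6 = T, net12 = T

net1 = in3 NAND in4 = F NAND F = T
net2 = net1 OR in3 = T OR F = T
net3 = net2 NOR in4 = T NOR F = F
net4 = net3 OR in3 = F OR F = F
net5 = in2 NAND net4 = F NAND F = T
net6 = net4 OR net5 = F OR T = T
net11 = net5 NAND net4 = T NAND F = T
net12 = net11 XOR net3 = T XOR F = T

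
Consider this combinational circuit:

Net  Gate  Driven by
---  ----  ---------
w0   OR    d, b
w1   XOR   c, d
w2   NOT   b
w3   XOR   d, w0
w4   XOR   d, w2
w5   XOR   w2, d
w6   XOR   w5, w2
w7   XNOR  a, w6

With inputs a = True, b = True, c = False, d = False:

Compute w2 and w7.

w2 = False, w7 = False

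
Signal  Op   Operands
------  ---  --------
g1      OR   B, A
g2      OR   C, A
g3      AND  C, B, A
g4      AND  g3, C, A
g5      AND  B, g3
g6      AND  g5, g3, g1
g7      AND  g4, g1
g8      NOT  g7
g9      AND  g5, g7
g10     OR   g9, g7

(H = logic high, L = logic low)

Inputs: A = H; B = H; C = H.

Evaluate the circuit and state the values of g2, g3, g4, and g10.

g2 = H; g3 = H; g4 = H; g10 = H

g1 = B OR A = H OR H = H
g2 = C OR A = H OR H = H
g3 = C AND B AND A = H AND H AND H = H
g4 = g3 AND C AND A = H AND H AND H = H
g5 = B AND g3 = H AND H = H
g7 = g4 AND g1 = H AND H = H
g9 = g5 AND g7 = H AND H = H
g10 = g9 OR g7 = H OR H = H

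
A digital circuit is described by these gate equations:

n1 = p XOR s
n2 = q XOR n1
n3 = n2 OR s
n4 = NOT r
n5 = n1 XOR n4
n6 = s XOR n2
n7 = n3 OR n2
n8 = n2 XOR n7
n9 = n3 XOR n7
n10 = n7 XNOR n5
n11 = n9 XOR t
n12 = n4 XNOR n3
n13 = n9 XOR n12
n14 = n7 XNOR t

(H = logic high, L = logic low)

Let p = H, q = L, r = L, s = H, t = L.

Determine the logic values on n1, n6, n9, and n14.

n1 = p XOR s = H XOR H = L
n2 = q XOR n1 = L XOR L = L
n3 = n2 OR s = L OR H = H
n6 = s XOR n2 = H XOR L = H
n7 = n3 OR n2 = H OR L = H
n9 = n3 XOR n7 = H XOR H = L
n14 = n7 XNOR t = H XNOR L = L

n1 = L, n6 = H, n9 = L, n14 = L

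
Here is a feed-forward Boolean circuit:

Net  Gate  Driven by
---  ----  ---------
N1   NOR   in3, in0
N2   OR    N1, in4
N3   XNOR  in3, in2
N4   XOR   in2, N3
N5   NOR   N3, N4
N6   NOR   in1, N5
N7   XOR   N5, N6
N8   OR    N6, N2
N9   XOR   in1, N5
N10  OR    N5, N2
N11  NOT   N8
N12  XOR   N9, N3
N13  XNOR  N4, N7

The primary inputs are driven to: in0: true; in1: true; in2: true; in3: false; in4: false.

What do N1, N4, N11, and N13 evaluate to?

N1 = false; N4 = true; N11 = true; N13 = false

N1 = in3 NOR in0 = false NOR true = false
N2 = N1 OR in4 = false OR false = false
N3 = in3 XNOR in2 = false XNOR true = false
N4 = in2 XOR N3 = true XOR false = true
N5 = N3 NOR N4 = false NOR true = false
N6 = in1 NOR N5 = true NOR false = false
N7 = N5 XOR N6 = false XOR false = false
N8 = N6 OR N2 = false OR false = false
N11 = NOT N8 = NOT false = true
N13 = N4 XNOR N7 = true XNOR false = false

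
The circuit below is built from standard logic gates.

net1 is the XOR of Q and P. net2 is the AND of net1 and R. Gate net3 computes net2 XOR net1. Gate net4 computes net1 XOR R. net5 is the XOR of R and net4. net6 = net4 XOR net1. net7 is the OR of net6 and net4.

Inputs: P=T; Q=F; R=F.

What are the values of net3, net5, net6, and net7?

net3 = T  net5 = T  net6 = F  net7 = T

net1 = Q XOR P = F XOR T = T
net2 = net1 AND R = T AND F = F
net3 = net2 XOR net1 = F XOR T = T
net4 = net1 XOR R = T XOR F = T
net5 = R XOR net4 = F XOR T = T
net6 = net4 XOR net1 = T XOR T = F
net7 = net6 OR net4 = F OR T = T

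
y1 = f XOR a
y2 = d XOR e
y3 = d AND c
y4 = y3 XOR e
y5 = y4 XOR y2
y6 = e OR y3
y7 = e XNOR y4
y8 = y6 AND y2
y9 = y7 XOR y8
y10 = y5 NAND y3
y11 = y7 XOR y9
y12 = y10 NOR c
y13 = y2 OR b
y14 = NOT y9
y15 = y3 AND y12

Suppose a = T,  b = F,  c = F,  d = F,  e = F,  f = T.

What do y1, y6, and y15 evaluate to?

y1 = f XOR a = T XOR T = F
y2 = d XOR e = F XOR F = F
y3 = d AND c = F AND F = F
y4 = y3 XOR e = F XOR F = F
y5 = y4 XOR y2 = F XOR F = F
y6 = e OR y3 = F OR F = F
y10 = y5 NAND y3 = F NAND F = T
y12 = y10 NOR c = T NOR F = F
y15 = y3 AND y12 = F AND F = F

y1 = F, y6 = F, y15 = F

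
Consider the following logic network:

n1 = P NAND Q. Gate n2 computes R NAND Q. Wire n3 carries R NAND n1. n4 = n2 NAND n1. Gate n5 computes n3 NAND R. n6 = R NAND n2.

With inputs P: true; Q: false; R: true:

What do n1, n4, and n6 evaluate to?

n1 = true, n4 = false, n6 = false

n1 = P NAND Q = true NAND false = true
n2 = R NAND Q = true NAND false = true
n4 = n2 NAND n1 = true NAND true = false
n6 = R NAND n2 = true NAND true = false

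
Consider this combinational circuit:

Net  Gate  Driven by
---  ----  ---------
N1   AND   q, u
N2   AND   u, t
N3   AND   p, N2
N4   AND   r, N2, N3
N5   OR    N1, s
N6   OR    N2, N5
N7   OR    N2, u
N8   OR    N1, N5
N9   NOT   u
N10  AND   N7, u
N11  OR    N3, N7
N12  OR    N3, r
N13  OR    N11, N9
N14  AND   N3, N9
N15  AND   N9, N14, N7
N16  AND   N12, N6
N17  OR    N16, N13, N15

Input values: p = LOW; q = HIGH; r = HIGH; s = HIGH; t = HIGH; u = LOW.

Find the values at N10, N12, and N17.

N1 = q AND u = HIGH AND LOW = LOW
N2 = u AND t = LOW AND HIGH = LOW
N3 = p AND N2 = LOW AND LOW = LOW
N5 = N1 OR s = LOW OR HIGH = HIGH
N6 = N2 OR N5 = LOW OR HIGH = HIGH
N7 = N2 OR u = LOW OR LOW = LOW
N9 = NOT u = NOT LOW = HIGH
N10 = N7 AND u = LOW AND LOW = LOW
N11 = N3 OR N7 = LOW OR LOW = LOW
N12 = N3 OR r = LOW OR HIGH = HIGH
N13 = N11 OR N9 = LOW OR HIGH = HIGH
N14 = N3 AND N9 = LOW AND HIGH = LOW
N15 = N9 AND N14 AND N7 = HIGH AND LOW AND LOW = LOW
N16 = N12 AND N6 = HIGH AND HIGH = HIGH
N17 = N16 OR N13 OR N15 = HIGH OR HIGH OR LOW = HIGH

N10 = LOW; N12 = HIGH; N17 = HIGH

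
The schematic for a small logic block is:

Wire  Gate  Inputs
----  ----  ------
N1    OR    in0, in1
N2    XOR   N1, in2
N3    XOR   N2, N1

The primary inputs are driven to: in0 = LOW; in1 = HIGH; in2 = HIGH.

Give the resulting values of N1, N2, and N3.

N1 = in0 OR in1 = LOW OR HIGH = HIGH
N2 = N1 XOR in2 = HIGH XOR HIGH = LOW
N3 = N2 XOR N1 = LOW XOR HIGH = HIGH

N1 = HIGH; N2 = LOW; N3 = HIGH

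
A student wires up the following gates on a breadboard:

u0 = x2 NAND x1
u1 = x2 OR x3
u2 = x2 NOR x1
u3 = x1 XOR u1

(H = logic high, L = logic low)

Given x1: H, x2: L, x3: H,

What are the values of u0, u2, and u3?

u0 = H, u2 = L, u3 = L

u0 = x2 NAND x1 = L NAND H = H
u1 = x2 OR x3 = L OR H = H
u2 = x2 NOR x1 = L NOR H = L
u3 = x1 XOR u1 = H XOR H = L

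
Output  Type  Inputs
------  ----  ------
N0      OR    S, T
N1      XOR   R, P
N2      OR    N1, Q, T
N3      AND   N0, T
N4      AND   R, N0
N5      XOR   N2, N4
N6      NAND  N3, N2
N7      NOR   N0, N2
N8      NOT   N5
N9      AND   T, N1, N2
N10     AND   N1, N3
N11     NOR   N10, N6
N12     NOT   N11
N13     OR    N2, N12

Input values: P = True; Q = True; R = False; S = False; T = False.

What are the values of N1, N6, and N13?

N0 = S OR T = False OR False = False
N1 = R XOR P = False XOR True = True
N2 = N1 OR Q OR T = True OR True OR False = True
N3 = N0 AND T = False AND False = False
N6 = N3 NAND N2 = False NAND True = True
N10 = N1 AND N3 = True AND False = False
N11 = N10 NOR N6 = False NOR True = False
N12 = NOT N11 = NOT False = True
N13 = N2 OR N12 = True OR True = True

N1 = True; N6 = True; N13 = True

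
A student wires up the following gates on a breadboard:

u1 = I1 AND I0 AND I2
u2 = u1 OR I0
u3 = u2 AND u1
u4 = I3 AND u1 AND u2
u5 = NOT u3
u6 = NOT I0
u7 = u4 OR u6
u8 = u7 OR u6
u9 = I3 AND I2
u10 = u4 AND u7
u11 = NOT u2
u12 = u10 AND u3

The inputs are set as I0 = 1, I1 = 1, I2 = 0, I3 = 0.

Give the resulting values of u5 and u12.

u1 = I1 AND I0 AND I2 = 1 AND 1 AND 0 = 0
u2 = u1 OR I0 = 0 OR 1 = 1
u3 = u2 AND u1 = 1 AND 0 = 0
u4 = I3 AND u1 AND u2 = 0 AND 0 AND 1 = 0
u5 = NOT u3 = NOT 0 = 1
u6 = NOT I0 = NOT 1 = 0
u7 = u4 OR u6 = 0 OR 0 = 0
u10 = u4 AND u7 = 0 AND 0 = 0
u12 = u10 AND u3 = 0 AND 0 = 0

u5 = 1, u12 = 0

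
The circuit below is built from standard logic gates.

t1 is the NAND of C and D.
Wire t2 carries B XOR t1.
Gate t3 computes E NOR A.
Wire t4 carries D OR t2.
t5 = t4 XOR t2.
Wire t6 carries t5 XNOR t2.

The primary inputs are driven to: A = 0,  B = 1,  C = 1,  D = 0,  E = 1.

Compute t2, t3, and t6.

t2 = 0, t3 = 0, t6 = 1

t1 = C NAND D = 1 NAND 0 = 1
t2 = B XOR t1 = 1 XOR 1 = 0
t3 = E NOR A = 1 NOR 0 = 0
t4 = D OR t2 = 0 OR 0 = 0
t5 = t4 XOR t2 = 0 XOR 0 = 0
t6 = t5 XNOR t2 = 0 XNOR 0 = 1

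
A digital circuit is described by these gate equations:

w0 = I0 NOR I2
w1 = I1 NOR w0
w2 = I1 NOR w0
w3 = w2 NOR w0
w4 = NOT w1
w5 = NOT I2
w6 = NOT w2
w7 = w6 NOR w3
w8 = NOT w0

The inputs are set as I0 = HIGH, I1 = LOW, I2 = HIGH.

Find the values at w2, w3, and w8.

w0 = I0 NOR I2 = HIGH NOR HIGH = LOW
w2 = I1 NOR w0 = LOW NOR LOW = HIGH
w3 = w2 NOR w0 = HIGH NOR LOW = LOW
w8 = NOT w0 = NOT LOW = HIGH

w2 = HIGH  w3 = LOW  w8 = HIGH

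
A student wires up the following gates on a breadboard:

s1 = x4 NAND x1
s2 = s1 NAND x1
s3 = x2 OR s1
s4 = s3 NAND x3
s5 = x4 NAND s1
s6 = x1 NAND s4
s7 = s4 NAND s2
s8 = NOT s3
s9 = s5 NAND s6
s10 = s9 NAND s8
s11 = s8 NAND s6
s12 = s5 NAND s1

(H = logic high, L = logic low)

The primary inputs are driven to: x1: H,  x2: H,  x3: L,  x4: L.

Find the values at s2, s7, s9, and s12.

s1 = x4 NAND x1 = L NAND H = H
s2 = s1 NAND x1 = H NAND H = L
s3 = x2 OR s1 = H OR H = H
s4 = s3 NAND x3 = H NAND L = H
s5 = x4 NAND s1 = L NAND H = H
s6 = x1 NAND s4 = H NAND H = L
s7 = s4 NAND s2 = H NAND L = H
s9 = s5 NAND s6 = H NAND L = H
s12 = s5 NAND s1 = H NAND H = L

s2 = L; s7 = H; s9 = H; s12 = L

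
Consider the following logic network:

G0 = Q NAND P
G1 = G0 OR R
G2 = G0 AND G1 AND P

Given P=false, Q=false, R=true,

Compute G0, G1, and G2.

G0 = Q NAND P = false NAND false = true
G1 = G0 OR R = true OR true = true
G2 = G0 AND G1 AND P = true AND true AND false = false

G0 = true  G1 = true  G2 = false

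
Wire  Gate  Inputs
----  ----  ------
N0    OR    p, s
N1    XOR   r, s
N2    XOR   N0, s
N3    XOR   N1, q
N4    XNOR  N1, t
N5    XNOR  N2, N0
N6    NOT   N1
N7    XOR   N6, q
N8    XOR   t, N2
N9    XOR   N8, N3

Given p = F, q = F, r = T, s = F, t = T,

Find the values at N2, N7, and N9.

N0 = p OR s = F OR F = F
N1 = r XOR s = T XOR F = T
N2 = N0 XOR s = F XOR F = F
N3 = N1 XOR q = T XOR F = T
N6 = NOT N1 = NOT T = F
N7 = N6 XOR q = F XOR F = F
N8 = t XOR N2 = T XOR F = T
N9 = N8 XOR N3 = T XOR T = F

N2 = F, N7 = F, N9 = F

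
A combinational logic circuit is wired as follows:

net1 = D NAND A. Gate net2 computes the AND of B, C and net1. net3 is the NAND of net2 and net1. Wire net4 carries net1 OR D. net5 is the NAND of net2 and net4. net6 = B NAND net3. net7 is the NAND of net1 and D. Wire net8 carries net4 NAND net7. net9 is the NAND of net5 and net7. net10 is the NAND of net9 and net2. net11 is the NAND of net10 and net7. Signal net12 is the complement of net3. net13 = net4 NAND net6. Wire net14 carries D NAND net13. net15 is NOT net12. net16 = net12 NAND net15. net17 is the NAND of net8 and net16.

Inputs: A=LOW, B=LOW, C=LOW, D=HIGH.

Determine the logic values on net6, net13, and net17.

net6 = HIGH, net13 = LOW, net17 = LOW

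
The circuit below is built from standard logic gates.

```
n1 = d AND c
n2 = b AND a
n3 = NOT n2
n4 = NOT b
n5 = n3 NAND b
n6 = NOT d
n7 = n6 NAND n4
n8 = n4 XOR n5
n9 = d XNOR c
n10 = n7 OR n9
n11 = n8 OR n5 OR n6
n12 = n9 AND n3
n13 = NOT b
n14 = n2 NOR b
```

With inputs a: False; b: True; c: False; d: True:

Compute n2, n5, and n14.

n2 = False; n5 = False; n14 = False

n2 = b AND a = True AND False = False
n3 = NOT n2 = NOT False = True
n5 = n3 NAND b = True NAND True = False
n14 = n2 NOR b = False NOR True = False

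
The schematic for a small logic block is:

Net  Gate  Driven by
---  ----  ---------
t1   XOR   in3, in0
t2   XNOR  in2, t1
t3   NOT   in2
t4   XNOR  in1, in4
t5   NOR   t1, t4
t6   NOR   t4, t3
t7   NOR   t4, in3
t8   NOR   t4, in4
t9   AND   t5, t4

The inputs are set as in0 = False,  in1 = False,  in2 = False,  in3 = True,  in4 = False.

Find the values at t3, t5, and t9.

t1 = in3 XOR in0 = True XOR False = True
t3 = NOT in2 = NOT False = True
t4 = in1 XNOR in4 = False XNOR False = True
t5 = t1 NOR t4 = True NOR True = False
t9 = t5 AND t4 = False AND True = False

t3 = True  t5 = False  t9 = False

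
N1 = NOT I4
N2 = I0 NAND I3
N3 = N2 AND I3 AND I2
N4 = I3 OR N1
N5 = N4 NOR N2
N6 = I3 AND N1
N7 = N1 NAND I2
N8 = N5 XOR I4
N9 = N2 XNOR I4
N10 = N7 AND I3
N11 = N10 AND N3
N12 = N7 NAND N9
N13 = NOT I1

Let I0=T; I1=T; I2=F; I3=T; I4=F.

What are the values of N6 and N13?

N1 = NOT I4 = NOT F = T
N6 = I3 AND N1 = T AND T = T
N13 = NOT I1 = NOT T = F

N6 = T, N13 = F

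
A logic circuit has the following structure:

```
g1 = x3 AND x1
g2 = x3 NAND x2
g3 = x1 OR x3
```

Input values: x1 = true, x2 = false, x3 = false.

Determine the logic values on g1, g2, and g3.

g1 = x3 AND x1 = false AND true = false
g2 = x3 NAND x2 = false NAND false = true
g3 = x1 OR x3 = true OR false = true

g1 = false, g2 = true, g3 = true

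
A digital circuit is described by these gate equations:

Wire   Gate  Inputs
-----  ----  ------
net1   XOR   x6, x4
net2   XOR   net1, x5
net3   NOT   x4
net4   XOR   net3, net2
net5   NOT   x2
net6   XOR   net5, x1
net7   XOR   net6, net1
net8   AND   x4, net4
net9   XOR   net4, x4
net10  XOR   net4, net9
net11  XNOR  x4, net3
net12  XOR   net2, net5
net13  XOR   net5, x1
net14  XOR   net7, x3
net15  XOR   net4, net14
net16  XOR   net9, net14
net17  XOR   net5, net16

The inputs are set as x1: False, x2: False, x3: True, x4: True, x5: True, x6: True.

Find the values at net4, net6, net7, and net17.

net1 = x6 XOR x4 = True XOR True = False
net2 = net1 XOR x5 = False XOR True = True
net3 = NOT x4 = NOT True = False
net4 = net3 XOR net2 = False XOR True = True
net5 = NOT x2 = NOT False = True
net6 = net5 XOR x1 = True XOR False = True
net7 = net6 XOR net1 = True XOR False = True
net9 = net4 XOR x4 = True XOR True = False
net14 = net7 XOR x3 = True XOR True = False
net16 = net9 XOR net14 = False XOR False = False
net17 = net5 XOR net16 = True XOR False = True

net4 = True, net6 = True, net7 = True, net17 = True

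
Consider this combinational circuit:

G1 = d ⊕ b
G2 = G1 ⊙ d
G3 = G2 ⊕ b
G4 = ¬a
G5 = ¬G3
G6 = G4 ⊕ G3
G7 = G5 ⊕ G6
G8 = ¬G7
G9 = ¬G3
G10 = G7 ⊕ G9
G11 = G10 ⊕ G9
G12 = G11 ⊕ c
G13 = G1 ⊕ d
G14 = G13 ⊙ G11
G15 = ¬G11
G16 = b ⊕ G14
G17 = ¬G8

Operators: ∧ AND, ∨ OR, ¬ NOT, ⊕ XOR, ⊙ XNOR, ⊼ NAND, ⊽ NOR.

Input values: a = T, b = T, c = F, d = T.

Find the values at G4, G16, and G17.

G4 = F  G16 = F  G17 = T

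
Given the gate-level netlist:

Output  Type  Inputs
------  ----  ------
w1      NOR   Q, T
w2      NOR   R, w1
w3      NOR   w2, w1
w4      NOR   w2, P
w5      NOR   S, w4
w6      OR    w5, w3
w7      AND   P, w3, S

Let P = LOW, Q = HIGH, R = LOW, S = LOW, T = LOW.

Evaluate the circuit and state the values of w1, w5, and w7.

w1 = LOW, w5 = HIGH, w7 = LOW

w1 = Q NOR T = HIGH NOR LOW = LOW
w2 = R NOR w1 = LOW NOR LOW = HIGH
w3 = w2 NOR w1 = HIGH NOR LOW = LOW
w4 = w2 NOR P = HIGH NOR LOW = LOW
w5 = S NOR w4 = LOW NOR LOW = HIGH
w7 = P AND w3 AND S = LOW AND LOW AND LOW = LOW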